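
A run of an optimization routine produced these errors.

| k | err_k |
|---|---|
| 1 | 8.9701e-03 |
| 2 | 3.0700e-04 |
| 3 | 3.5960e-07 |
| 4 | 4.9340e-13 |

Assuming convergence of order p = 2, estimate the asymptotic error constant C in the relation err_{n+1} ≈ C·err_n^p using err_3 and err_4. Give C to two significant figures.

3.8

C ≈ err_4 / err_3^2
  = 4.9340e-13 / (3.5960e-07)^2
  = 4.9340e-13 / 1.29312e-13 ≈ 3.8156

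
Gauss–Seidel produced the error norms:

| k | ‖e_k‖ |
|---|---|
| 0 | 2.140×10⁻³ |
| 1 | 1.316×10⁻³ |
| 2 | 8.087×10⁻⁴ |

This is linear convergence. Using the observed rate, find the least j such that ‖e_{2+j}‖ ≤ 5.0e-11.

Rate ρ ≈ ‖e_2‖/‖e_1‖ = 8.087×10⁻⁴/1.316×10⁻³ = 0.6145.
After j more steps, ‖e_{2+j}‖ ≈ 8.087×10⁻⁴·ρ^j; need ρ^j ≤ 5.0e-11/8.087×10⁻⁴ = 6.18276e-08.
j ≥ ln(6.18276e-08)/ln(0.6145) = -16.5989/-0.48695 = 34.087.
So 35 more iterations are needed.

35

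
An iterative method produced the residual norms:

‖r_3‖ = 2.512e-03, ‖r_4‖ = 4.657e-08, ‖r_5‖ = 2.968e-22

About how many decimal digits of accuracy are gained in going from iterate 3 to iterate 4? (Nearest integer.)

Digits gained ≈ log₁₀(‖r_3‖/‖r_4‖) = log₁₀(2.512e-03/4.657e-08) = log₁₀(53940.3) ≈ 4.732.

5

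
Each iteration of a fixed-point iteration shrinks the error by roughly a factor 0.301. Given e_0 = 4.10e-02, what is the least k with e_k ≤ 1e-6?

After k steps, e_k ≈ 4.10e-02·0.301^k.
Need 0.301^k ≤ 1e-6/4.10e-02 = 2.43902e-05.
k ≥ ln(2.43902e-05)/ln(0.301) = -10.6213/-1.20065 = 8.846.
Smallest integer k = 9.

9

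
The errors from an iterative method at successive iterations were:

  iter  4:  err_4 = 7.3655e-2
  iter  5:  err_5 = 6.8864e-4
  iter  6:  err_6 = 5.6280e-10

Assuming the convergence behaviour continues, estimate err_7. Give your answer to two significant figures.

3.1e-28

First estimate the order: p ≈ ln(err_6/err_5) / ln(err_5/err_4) = ln(5.6280e-10/6.8864e-4)/ln(6.8864e-4/7.3655e-2) = ln(8.17263e-07)/ln(0.00934953) ≈ 3.0000.
Then err_7 ≈ err_6·(err_6/err_5)^p = 5.6280e-10·(8.17263e-07)^3.0000 = 5.6280e-10·5.45865e-19 ≈ 3.072e-28.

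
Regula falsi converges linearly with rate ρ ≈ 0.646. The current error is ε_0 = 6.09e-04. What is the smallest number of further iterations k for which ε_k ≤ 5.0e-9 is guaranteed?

After k steps, ε_k ≈ 6.09e-04·0.646^k.
Need 0.646^k ≤ 5.0e-9/6.09e-04 = 8.21018e-06.
k ≥ ln(8.21018e-06)/ln(0.646) = -11.7101/-0.43696 = 26.799.
Smallest integer k = 27.

27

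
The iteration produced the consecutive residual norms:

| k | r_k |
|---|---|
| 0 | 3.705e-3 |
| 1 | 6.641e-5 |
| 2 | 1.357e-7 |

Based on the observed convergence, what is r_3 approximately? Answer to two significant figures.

9.8e-12

First estimate the order: p ≈ ln(r_2/r_1) / ln(r_1/r_0) = ln(1.357e-7/6.641e-5)/ln(6.641e-5/3.705e-3) = ln(0.00204337)/ln(0.0179244) ≈ 1.5400.
Then r_3 ≈ r_2·(r_2/r_1)^p = 1.357e-7·(0.00204337)^1.5400 = 1.357e-7·7.20999e-05 ≈ 9.784e-12.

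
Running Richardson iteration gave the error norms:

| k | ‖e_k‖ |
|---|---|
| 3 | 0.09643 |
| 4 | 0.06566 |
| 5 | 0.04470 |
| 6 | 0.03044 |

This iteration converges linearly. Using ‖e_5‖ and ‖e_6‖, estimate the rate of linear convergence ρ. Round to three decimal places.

ρ ≈ ‖e_6‖/‖e_5‖ = 0.03044/0.04470 = 0.68098

0.681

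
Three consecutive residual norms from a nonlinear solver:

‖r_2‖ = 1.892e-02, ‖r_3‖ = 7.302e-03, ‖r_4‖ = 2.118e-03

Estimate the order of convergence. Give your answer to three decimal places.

1.300

p ≈ ln(‖r_4‖/‖r_3‖) / ln(‖r_3‖/‖r_2‖)
  = ln(2.118e-03/7.302e-03) / ln(7.302e-03/1.892e-02)
  = ln(0.290058) / ln(0.385941)
  = -1.237674 / -0.952071 ≈ 1.299981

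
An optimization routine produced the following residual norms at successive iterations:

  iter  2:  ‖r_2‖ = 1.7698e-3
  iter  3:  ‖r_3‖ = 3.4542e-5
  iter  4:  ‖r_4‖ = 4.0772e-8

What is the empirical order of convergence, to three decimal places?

1.713

p ≈ ln(‖r_4‖/‖r_3‖) / ln(‖r_3‖/‖r_2‖)
  = ln(4.0772e-8/3.4542e-5) / ln(3.4542e-5/1.7698e-3)
  = ln(0.00118036) / ln(0.0195175)
  = -6.741936 / -3.936444 ≈ 1.712697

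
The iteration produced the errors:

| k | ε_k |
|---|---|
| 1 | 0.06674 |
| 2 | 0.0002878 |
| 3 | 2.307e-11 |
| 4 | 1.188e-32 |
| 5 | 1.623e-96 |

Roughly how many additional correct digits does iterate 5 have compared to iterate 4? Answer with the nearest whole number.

64

Digits gained ≈ log₁₀(ε_4/ε_5) = log₁₀(1.188e-32/1.623e-96) = log₁₀(7.31978e+63) ≈ 63.864.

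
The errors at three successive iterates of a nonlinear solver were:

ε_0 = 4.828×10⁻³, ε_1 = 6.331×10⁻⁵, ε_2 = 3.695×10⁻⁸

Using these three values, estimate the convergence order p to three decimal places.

1.718

p ≈ ln(ε_2/ε_1) / ln(ε_1/ε_0)
  = ln(3.695×10⁻⁸/6.331×10⁻⁵) / ln(6.331×10⁻⁵/4.828×10⁻³)
  = ln(0.000583636) / ln(0.0131131)
  = -7.446233 / -4.334144 ≈ 1.718040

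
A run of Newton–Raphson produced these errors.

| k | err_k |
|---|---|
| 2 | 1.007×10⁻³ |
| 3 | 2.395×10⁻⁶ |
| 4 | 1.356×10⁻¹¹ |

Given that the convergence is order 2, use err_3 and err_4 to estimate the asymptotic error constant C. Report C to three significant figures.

2.36

C ≈ err_4 / err_3^2
  = 1.356×10⁻¹¹ / (2.395×10⁻⁶)^2
  = 1.356×10⁻¹¹ / 5.73602e-12 ≈ 2.364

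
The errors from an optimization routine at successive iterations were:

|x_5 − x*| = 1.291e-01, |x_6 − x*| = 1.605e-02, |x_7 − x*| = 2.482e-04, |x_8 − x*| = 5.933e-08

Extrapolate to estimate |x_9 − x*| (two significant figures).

3.4e-15

First estimate the order: p ≈ ln(|x_8 − x*|/|x_7 − x*|) / ln(|x_7 − x*|/|x_6 − x*|) = ln(5.933e-08/2.482e-04)/ln(2.482e-04/1.605e-02) = ln(0.000239041)/ln(0.0154642) ≈ 2.0001.
Then |x_9 − x*| ≈ |x_8 − x*|·(|x_8 − x*|/|x_7 − x*|)^p = 5.933e-08·(0.000239041)^2.0001 = 5.933e-08·5.7093e-08 ≈ 3.387e-15.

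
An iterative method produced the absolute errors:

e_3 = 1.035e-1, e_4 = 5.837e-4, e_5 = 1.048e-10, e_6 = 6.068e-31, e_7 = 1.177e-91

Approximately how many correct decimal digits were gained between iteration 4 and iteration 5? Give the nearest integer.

Digits gained ≈ log₁₀(e_4/e_5) = log₁₀(5.837e-4/1.048e-10) = log₁₀(5.56966e+06) ≈ 6.746.

7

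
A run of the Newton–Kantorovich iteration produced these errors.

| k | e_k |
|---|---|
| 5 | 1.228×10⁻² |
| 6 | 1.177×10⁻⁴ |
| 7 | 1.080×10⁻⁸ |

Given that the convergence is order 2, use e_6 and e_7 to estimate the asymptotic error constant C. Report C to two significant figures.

C ≈ e_7 / e_6^2
  = 1.080×10⁻⁸ / (1.177×10⁻⁴)^2
  = 1.080×10⁻⁸ / 1.38533e-08 ≈ 0.7796

0.78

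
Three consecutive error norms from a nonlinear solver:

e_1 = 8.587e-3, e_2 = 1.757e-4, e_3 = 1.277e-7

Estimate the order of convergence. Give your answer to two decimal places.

1.86

p ≈ ln(e_3/e_2) / ln(e_2/e_1)
  = ln(1.277e-7/1.757e-4) / ln(1.757e-4/8.587e-3)
  = ln(0.000726807) / ln(0.0204612)
  = -7.22685 / -3.88922 ≈ 1.85817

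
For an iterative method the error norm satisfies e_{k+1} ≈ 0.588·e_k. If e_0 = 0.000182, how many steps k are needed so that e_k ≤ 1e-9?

After k steps, e_k ≈ 0.000182·0.588^k.
Need 0.588^k ≤ 1e-9/0.000182 = 5.49451e-06.
k ≥ ln(5.49451e-06)/ln(0.588) = -12.1118/-0.53103 = 22.808.
Smallest integer k = 23.

23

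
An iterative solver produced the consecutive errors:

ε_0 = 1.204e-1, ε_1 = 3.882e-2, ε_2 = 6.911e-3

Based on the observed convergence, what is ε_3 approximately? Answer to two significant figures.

First estimate the order: p ≈ ln(ε_2/ε_1) / ln(ε_1/ε_0) = ln(6.911e-3/3.882e-2)/ln(3.882e-2/1.204e-1) = ln(0.178027)/ln(0.322425) ≈ 1.5247.
Then ε_3 ≈ ε_2·(ε_2/ε_1)^p = 6.911e-3·(0.178027)^1.5247 = 6.911e-3·0.0719807 ≈ 0.0004975.

5.0e-4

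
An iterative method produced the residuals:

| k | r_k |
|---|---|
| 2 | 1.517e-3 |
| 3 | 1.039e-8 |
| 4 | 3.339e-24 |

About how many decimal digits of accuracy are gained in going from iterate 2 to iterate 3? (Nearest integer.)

Digits gained ≈ log₁₀(r_2/r_3) = log₁₀(1.517e-3/1.039e-8) = log₁₀(146006) ≈ 5.164.

5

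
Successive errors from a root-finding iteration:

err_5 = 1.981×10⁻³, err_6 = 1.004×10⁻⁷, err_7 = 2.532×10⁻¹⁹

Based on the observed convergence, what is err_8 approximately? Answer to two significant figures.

1.2e-50

First estimate the order: p ≈ ln(err_7/err_6) / ln(err_6/err_5) = ln(2.532×10⁻¹⁹/1.004×10⁻⁷)/ln(1.004×10⁻⁷/1.981×10⁻³) = ln(2.52191e-12)/ln(5.06815e-05) ≈ 2.7003.
Then err_8 ≈ err_7·(err_7/err_6)^p = 2.532×10⁻¹⁹·(2.52191e-12)^2.7003 = 2.532×10⁻¹⁹·4.79944e-32 ≈ 1.215e-50.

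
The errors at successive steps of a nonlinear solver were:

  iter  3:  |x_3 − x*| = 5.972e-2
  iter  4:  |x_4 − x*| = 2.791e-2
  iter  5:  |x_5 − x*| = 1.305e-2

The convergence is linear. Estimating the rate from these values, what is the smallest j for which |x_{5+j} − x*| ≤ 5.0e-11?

Rate ρ ≈ |x_5 − x*|/|x_4 − x*| = 1.305e-2/2.791e-2 = 0.4676.
After j more steps, |x_{5+j} − x*| ≈ 1.305e-2·ρ^j; need ρ^j ≤ 5.0e-11/1.305e-2 = 3.83142e-09.
j ≥ ln(3.83142e-09)/ln(0.4676) = -19.3800/-0.76014 = 25.495.
So 26 more iterations are needed.

26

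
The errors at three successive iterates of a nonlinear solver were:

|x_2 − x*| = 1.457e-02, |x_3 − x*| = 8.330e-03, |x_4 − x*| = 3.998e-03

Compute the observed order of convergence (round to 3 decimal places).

p ≈ ln(|x_4 − x*|/|x_3 − x*|) / ln(|x_3 − x*|/|x_2 − x*|)
  = ln(3.998e-03/8.330e-03) / ln(8.330e-03/1.457e-02)
  = ln(0.479952) / ln(0.571723)
  = -0.734069 / -0.559101 ≈ 1.312945

1.313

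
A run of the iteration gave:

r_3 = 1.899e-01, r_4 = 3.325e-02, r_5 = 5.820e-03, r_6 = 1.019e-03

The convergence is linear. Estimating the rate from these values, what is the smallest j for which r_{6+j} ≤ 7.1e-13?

Rate ρ ≈ r_6/r_5 = 1.019e-03/5.820e-03 = 0.1751.
After j more steps, r_{6+j} ≈ 1.019e-03·ρ^j; need ρ^j ≤ 7.1e-13/1.019e-03 = 6.96762e-10.
j ≥ ln(6.96762e-10)/ln(0.1751) = -21.0846/-1.74240 = 12.101.
So 13 more iterations are needed.

13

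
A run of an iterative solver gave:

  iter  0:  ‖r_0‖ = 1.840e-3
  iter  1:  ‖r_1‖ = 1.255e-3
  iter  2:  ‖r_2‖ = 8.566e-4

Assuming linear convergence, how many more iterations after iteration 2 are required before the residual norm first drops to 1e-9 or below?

36

Rate ρ ≈ ‖r_2‖/‖r_1‖ = 8.566e-4/1.255e-3 = 0.6825.
After j more steps, ‖r_{2+j}‖ ≈ 8.566e-4·ρ^j; need ρ^j ≤ 1e-9/8.566e-4 = 1.16741e-06.
j ≥ ln(1.16741e-06)/ln(0.6825) = -13.6607/-0.38199 = 35.762.
So 36 more iterations are needed.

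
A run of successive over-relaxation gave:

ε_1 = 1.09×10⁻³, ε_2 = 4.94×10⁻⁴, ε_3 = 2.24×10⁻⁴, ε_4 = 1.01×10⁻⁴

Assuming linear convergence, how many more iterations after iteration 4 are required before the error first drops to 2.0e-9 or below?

14

Rate ρ ≈ ε_4/ε_3 = 1.01×10⁻⁴/2.24×10⁻⁴ = 0.4509.
After j more steps, ε_{4+j} ≈ 1.01×10⁻⁴·ρ^j; need ρ^j ≤ 2.0e-9/1.01×10⁻⁴ = 1.9802e-05.
j ≥ ln(1.9802e-05)/ln(0.4509) = -10.8297/-0.79651 = 13.596.
So 14 more iterations are needed.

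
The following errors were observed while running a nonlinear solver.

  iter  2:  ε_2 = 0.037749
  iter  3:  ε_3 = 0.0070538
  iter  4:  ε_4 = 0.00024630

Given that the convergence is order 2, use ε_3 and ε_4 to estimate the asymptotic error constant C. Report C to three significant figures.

C ≈ ε_4 / ε_3^2
  = 0.00024630 / (0.0070538)^2
  = 0.00024630 / 4.97561e-05 ≈ 4.9501

4.95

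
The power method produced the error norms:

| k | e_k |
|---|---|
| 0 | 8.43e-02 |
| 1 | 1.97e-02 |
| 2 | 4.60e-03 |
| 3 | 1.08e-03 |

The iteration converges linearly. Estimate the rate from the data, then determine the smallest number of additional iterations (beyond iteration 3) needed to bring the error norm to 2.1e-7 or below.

Rate ρ ≈ e_3/e_2 = 1.08e-03/4.60e-03 = 0.2348.
After j more steps, e_{3+j} ≈ 1.08e-03·ρ^j; need ρ^j ≤ 2.1e-7/1.08e-03 = 0.000194444.
j ≥ ln(0.000194444)/ln(0.2348) = -8.5454/-1.44902 = 5.897.
So 6 more iterations are needed.

6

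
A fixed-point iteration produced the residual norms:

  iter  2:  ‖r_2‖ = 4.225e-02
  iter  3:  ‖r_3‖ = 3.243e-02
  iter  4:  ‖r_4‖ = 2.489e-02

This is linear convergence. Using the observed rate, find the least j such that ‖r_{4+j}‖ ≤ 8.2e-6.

31

Rate ρ ≈ ‖r_4‖/‖r_3‖ = 2.489e-02/3.243e-02 = 0.7675.
After j more steps, ‖r_{4+j}‖ ≈ 2.489e-02·ρ^j; need ρ^j ≤ 8.2e-6/2.489e-02 = 0.00032945.
j ≥ ln(0.00032945)/ln(0.7675) = -8.0181/-0.26462 = 30.300.
So 31 more iterations are needed.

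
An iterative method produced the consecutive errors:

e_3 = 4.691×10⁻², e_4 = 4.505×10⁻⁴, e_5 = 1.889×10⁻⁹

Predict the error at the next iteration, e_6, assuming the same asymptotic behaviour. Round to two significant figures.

8.8e-24

First estimate the order: p ≈ ln(e_5/e_4) / ln(e_4/e_3) = ln(1.889×10⁻⁹/4.505×10⁻⁴)/ln(4.505×10⁻⁴/4.691×10⁻²) = ln(4.19312e-06)/ln(0.0096035) ≈ 2.6653.
Then e_6 ≈ e_5·(e_5/e_4)^p = 1.889×10⁻⁹·(4.19312e-06)^2.6653 = 1.889×10⁻⁹·4.64995e-15 ≈ 8.784e-24.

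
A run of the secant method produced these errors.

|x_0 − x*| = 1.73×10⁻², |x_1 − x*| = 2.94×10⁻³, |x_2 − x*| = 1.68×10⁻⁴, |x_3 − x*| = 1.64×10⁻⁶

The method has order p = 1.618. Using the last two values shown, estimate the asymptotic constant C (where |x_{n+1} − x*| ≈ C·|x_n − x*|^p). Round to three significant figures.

2.10

C ≈ |x_3 − x*| / |x_2 − x*|^1.618
  = 1.64×10⁻⁶ / (1.68×10⁻⁴)^1.618
  = 1.64×10⁻⁶ / 7.80819e-07 ≈ 2.1004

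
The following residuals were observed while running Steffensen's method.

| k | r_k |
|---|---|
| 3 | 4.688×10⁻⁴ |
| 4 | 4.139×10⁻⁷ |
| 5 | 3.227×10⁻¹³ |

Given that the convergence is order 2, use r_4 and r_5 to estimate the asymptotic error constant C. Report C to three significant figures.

C ≈ r_5 / r_4^2
  = 3.227×10⁻¹³ / (4.139×10⁻⁷)^2
  = 3.227×10⁻¹³ / 1.71313e-13 ≈ 1.8837

1.88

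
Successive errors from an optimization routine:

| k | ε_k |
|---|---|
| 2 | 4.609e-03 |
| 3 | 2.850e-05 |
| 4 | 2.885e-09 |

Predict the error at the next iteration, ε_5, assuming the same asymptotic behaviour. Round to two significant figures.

First estimate the order: p ≈ ln(ε_4/ε_3) / ln(ε_3/ε_2) = ln(2.885e-09/2.850e-05)/ln(2.850e-05/4.609e-03) = ln(0.000101228)/ln(0.00618355) ≈ 1.8086.
Then ε_5 ≈ ε_4·(ε_4/ε_3)^p = 2.885e-09·(0.000101228)^1.8086 = 2.885e-09·5.95918e-08 ≈ 1.719e-16.

1.7e-16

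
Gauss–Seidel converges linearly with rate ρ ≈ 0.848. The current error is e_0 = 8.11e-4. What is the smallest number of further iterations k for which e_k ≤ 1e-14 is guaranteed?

After k steps, e_k ≈ 8.11e-4·0.848^k.
Need 0.848^k ≤ 1e-14/8.11e-4 = 1.23305e-11.
k ≥ ln(1.23305e-11)/ln(0.848) = -25.1189/-0.16487 = 152.356.
Smallest integer k = 153.

153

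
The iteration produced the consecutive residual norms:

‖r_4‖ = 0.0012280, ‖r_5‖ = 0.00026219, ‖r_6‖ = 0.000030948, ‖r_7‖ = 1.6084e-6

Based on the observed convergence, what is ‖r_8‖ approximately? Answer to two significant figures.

2.7e-8

First estimate the order: p ≈ ln(‖r_7‖/‖r_6‖) / ln(‖r_6‖/‖r_5‖) = ln(1.6084e-6/0.000030948)/ln(0.000030948/0.00026219) = ln(0.051971)/ln(0.118037) ≈ 1.3839.
Then ‖r_8‖ ≈ ‖r_7‖·(‖r_7‖/‖r_6‖)^p = 1.6084e-6·(0.051971)^1.3839 = 1.6084e-6·0.016701 ≈ 2.686e-08.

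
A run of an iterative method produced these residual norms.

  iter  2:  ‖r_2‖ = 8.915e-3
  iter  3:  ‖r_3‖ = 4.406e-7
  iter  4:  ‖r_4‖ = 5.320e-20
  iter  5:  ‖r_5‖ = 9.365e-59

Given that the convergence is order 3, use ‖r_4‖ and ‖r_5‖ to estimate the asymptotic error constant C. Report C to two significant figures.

0.62

C ≈ ‖r_5‖ / ‖r_4‖^3
  = 9.365e-59 / (5.320e-20)^3
  = 9.365e-59 / 1.50569e-58 ≈ 0.62197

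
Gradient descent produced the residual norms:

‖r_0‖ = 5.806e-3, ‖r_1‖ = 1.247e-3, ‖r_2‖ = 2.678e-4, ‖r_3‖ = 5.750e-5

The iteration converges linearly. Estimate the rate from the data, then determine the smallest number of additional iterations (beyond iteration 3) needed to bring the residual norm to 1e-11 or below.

11

Rate ρ ≈ ‖r_3‖/‖r_2‖ = 5.750e-5/2.678e-4 = 0.2147.
After j more steps, ‖r_{3+j}‖ ≈ 5.750e-5·ρ^j; need ρ^j ≤ 1e-11/5.750e-5 = 1.73913e-07.
j ≥ ln(1.73913e-07)/ln(0.2147) = -15.5647/-1.53851 = 10.117.
So 11 more iterations are needed.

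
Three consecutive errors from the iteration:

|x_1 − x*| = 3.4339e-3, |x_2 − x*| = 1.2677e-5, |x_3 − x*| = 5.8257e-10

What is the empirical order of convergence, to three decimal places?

1.783

p ≈ ln(|x_3 − x*|/|x_2 − x*|) / ln(|x_2 − x*|/|x_1 − x*|)
  = ln(5.8257e-10/1.2677e-5) / ln(1.2677e-5/3.4339e-3)
  = ln(4.59549e-05) / ln(0.00369172)
  = -9.987850 / -5.601663 ≈ 1.783015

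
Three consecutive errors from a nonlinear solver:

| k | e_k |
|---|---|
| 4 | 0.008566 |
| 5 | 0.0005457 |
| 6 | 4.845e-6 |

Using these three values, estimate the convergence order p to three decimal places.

p ≈ ln(e_6/e_5) / ln(e_5/e_4)
  = ln(4.845e-6/0.0005457) / ln(0.0005457/0.008566)
  = ln(0.0088785) / ln(0.0637053)
  = -4.724123 / -2.753488 ≈ 1.715687

1.716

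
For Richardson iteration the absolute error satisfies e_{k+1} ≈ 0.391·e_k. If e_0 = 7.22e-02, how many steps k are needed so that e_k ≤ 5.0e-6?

11

After k steps, e_k ≈ 7.22e-02·0.391^k.
Need 0.391^k ≤ 5.0e-6/7.22e-02 = 6.92521e-05.
k ≥ ln(6.92521e-05)/ln(0.391) = -9.5778/-0.93905 = 10.199.
Smallest integer k = 11.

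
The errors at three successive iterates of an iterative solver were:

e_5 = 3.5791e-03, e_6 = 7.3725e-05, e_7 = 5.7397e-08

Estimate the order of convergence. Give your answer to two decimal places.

1.84

p ≈ ln(e_7/e_6) / ln(e_6/e_5)
  = ln(5.7397e-08/7.3725e-05) / ln(7.3725e-05/3.5791e-03)
  = ln(0.000778528) / ln(0.0205988)
  = -7.15811 / -3.88252 ≈ 1.84368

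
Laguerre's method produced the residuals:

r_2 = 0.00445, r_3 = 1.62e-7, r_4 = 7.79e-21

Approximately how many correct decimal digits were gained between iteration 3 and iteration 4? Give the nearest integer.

Digits gained ≈ log₁₀(r_3/r_4) = log₁₀(1.62e-7/7.79e-21) = log₁₀(2.07959e+13) ≈ 13.318.

13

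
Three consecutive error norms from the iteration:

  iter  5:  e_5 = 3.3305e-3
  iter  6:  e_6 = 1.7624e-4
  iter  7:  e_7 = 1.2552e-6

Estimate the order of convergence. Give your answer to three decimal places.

1.682

p ≈ ln(e_7/e_6) / ln(e_6/e_5)
  = ln(1.2552e-6/1.7624e-4) / ln(1.7624e-4/3.3305e-3)
  = ln(0.00712211) / ln(0.052917)
  = -4.944551 / -2.939031 ≈ 1.682375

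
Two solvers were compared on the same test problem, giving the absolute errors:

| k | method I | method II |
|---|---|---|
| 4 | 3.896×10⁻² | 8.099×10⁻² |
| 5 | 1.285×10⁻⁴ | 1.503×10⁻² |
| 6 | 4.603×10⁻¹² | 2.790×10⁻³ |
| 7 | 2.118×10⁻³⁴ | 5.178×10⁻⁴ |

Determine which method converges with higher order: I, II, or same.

Method I: p ≈ ln(2.118×10⁻³⁴/4.603×10⁻¹²)/ln(4.603×10⁻¹²/1.285×10⁻⁴) ≈ 3.00.
Method II: p ≈ ln(5.178×10⁻⁴/2.790×10⁻³)/ln(2.790×10⁻³/1.503×10⁻²) ≈ 1.00.
Method I has the higher order (≈3.0 vs ≈1.0).

I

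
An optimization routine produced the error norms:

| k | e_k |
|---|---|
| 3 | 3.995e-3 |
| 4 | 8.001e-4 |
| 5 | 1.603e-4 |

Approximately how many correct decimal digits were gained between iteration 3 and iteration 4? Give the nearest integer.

1

Digits gained ≈ log₁₀(e_3/e_4) = log₁₀(3.995e-3/8.001e-4) = log₁₀(4.99313) ≈ 0.698.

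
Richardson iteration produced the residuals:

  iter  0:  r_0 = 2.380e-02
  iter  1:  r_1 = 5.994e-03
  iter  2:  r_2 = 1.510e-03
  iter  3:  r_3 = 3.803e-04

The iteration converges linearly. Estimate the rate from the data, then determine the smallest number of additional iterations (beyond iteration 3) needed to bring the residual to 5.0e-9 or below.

9

Rate ρ ≈ r_3/r_2 = 3.803e-04/1.510e-03 = 0.2519.
After j more steps, r_{3+j} ≈ 3.803e-04·ρ^j; need ρ^j ≤ 5.0e-9/3.803e-04 = 1.31475e-05.
j ≥ ln(1.31475e-05)/ln(0.2519) = -11.2393/-1.37872 = 8.152.
So 9 more iterations are needed.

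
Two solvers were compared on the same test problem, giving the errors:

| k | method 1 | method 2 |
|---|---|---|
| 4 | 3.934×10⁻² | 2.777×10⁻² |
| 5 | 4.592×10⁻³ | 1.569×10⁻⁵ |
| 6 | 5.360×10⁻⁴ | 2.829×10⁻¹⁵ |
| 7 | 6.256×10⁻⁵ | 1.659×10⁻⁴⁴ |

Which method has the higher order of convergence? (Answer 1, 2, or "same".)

Method 1: p ≈ ln(6.256×10⁻⁵/5.360×10⁻⁴)/ln(5.360×10⁻⁴/4.592×10⁻³) ≈ 1.00.
Method 2: p ≈ ln(1.659×10⁻⁴⁴/2.829×10⁻¹⁵)/ln(2.829×10⁻¹⁵/1.569×10⁻⁵) ≈ 3.00.
Method 2 has the higher order (≈3.0 vs ≈1.0).

2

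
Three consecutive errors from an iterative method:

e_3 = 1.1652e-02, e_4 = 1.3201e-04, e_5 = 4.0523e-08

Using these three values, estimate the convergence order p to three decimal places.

1.805

p ≈ ln(e_5/e_4) / ln(e_4/e_3)
  = ln(4.0523e-08/1.3201e-04) / ln(1.3201e-04/1.1652e-02)
  = ln(0.000306969) / ln(0.0113294)
  = -8.088764 / -4.480354 ≈ 1.805385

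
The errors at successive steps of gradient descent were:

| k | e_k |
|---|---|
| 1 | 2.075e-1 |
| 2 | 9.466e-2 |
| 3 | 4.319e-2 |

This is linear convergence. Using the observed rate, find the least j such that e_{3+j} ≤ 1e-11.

29

Rate ρ ≈ e_3/e_2 = 4.319e-2/9.466e-2 = 0.4563.
After j more steps, e_{3+j} ≈ 4.319e-2·ρ^j; need ρ^j ≤ 1e-11/4.319e-2 = 2.31535e-10.
j ≥ ln(2.31535e-10)/ln(0.4563) = -22.1863/-0.78460 = 28.277.
So 29 more iterations are needed.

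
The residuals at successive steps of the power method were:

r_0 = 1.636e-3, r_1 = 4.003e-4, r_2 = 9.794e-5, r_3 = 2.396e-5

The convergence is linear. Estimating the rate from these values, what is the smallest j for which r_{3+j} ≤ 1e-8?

6

Rate ρ ≈ r_3/r_2 = 2.396e-5/9.794e-5 = 0.2446.
After j more steps, r_{3+j} ≈ 2.396e-5·ρ^j; need ρ^j ≤ 1e-8/2.396e-5 = 0.000417362.
j ≥ ln(0.000417362)/ln(0.2446) = -7.7816/-1.40813 = 5.526.
So 6 more iterations are needed.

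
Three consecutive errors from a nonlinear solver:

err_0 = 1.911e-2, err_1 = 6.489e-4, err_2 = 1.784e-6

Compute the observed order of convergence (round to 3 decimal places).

1.743

p ≈ ln(err_2/err_1) / ln(err_1/err_0)
  = ln(1.784e-6/6.489e-4) / ln(6.489e-4/1.911e-2)
  = ln(0.00274927) / ln(0.033956)
  = -5.896420 / -3.382690 ≈ 1.743116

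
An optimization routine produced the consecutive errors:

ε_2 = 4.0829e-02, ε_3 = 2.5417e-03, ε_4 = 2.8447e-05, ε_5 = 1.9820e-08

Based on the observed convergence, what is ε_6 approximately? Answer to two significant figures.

1.5e-13

First estimate the order: p ≈ ln(ε_5/ε_4) / ln(ε_4/ε_3) = ln(1.9820e-08/2.8447e-05)/ln(2.8447e-05/2.5417e-03) = ln(0.000696734)/ln(0.0111921) ≈ 1.6180.
Then ε_6 ≈ ε_5·(ε_5/ε_4)^p = 1.9820e-08·(0.000696734)^1.6180 = 1.9820e-08·7.79978e-06 ≈ 1.546e-13.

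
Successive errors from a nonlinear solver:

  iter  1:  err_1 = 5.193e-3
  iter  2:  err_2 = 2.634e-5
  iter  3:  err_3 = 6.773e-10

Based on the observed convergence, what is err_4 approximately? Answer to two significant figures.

4.5e-19

First estimate the order: p ≈ ln(err_3/err_2) / ln(err_2/err_1) = ln(6.773e-10/2.634e-5)/ln(2.634e-5/5.193e-3) = ln(2.57137e-05)/ln(0.00507221) ≈ 2.0001.
Then err_4 ≈ err_3·(err_3/err_2)^p = 6.773e-10·(2.57137e-05)^2.0001 = 6.773e-10·6.60496e-10 ≈ 4.474e-19.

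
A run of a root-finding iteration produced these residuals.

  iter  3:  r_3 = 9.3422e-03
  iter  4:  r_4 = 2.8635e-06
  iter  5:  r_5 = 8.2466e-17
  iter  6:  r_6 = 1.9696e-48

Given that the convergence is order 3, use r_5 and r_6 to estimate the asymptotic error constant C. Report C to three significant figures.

3.51

C ≈ r_6 / r_5^3
  = 1.9696e-48 / (8.2466e-17)^3
  = 1.9696e-48 / 5.60822e-49 ≈ 3.512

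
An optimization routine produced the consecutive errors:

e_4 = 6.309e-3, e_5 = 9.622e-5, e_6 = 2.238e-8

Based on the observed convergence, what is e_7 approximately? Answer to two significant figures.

First estimate the order: p ≈ ln(e_6/e_5) / ln(e_5/e_4) = ln(2.238e-8/9.622e-5)/ln(9.622e-5/6.309e-3) = ln(0.000232592)/ln(0.0152512) ≈ 2.0000.
Then e_7 ≈ e_6·(e_6/e_5)^p = 2.238e-8·(0.000232592)^2.0000 = 2.238e-8·5.4099e-08 ≈ 1.211e-15.

1.2e-15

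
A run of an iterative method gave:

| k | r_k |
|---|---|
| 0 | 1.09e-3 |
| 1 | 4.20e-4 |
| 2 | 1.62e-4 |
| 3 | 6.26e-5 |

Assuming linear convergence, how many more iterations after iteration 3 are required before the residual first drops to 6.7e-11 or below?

15

Rate ρ ≈ r_3/r_2 = 6.26e-5/1.62e-4 = 0.3864.
After j more steps, r_{3+j} ≈ 6.26e-5·ρ^j; need ρ^j ≤ 6.7e-11/6.26e-5 = 1.07029e-06.
j ≥ ln(1.07029e-06)/ln(0.3864) = -13.7476/-0.95088 = 14.458.
So 15 more iterations are needed.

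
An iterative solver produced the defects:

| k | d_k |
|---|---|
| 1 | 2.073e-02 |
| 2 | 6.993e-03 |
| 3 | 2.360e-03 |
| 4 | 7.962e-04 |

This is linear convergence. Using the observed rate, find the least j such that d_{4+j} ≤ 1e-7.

9

Rate ρ ≈ d_4/d_3 = 7.962e-04/2.360e-03 = 0.3374.
After j more steps, d_{4+j} ≈ 7.962e-04·ρ^j; need ρ^j ≤ 1e-7/7.962e-04 = 0.000125597.
j ≥ ln(0.000125597)/ln(0.3374) = -8.9824/-1.08649 = 8.267.
So 9 more iterations are needed.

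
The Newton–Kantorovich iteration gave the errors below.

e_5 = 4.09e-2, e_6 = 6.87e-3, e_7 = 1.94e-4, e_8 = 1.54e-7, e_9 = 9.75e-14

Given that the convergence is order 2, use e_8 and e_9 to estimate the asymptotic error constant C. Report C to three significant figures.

4.11

C ≈ e_9 / e_8^2
  = 9.75e-14 / (1.54e-7)^2
  = 9.75e-14 / 2.3716e-14 ≈ 4.1111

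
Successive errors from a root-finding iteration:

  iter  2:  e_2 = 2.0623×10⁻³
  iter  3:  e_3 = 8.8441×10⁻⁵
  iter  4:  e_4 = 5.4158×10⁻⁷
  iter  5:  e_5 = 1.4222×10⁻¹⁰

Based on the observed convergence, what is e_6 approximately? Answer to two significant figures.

2.3e-16

First estimate the order: p ≈ ln(e_5/e_4) / ln(e_4/e_3) = ln(1.4222×10⁻¹⁰/5.4158×10⁻⁷)/ln(5.4158×10⁻⁷/8.8441×10⁻⁵) = ln(0.000262602)/ln(0.00612363) ≈ 1.6180.
Then e_6 ≈ e_5·(e_5/e_4)^p = 1.4222×10⁻¹⁰·(0.000262602)^1.6180 = 1.4222×10⁻¹⁰·1.60851e-06 ≈ 2.288e-16.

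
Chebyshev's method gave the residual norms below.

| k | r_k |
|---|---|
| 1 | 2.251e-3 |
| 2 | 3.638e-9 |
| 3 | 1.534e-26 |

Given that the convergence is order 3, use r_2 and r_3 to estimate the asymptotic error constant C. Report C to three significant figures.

0.319

C ≈ r_3 / r_2^3
  = 1.534e-26 / (3.638e-9)^3
  = 1.534e-26 / 4.81491e-26 ≈ 0.31859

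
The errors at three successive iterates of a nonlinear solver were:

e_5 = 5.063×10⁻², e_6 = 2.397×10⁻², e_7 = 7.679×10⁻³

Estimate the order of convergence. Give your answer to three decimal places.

p ≈ ln(e_7/e_6) / ln(e_6/e_5)
  = ln(7.679×10⁻³/2.397×10⁻²) / ln(2.397×10⁻²/5.063×10⁻²)
  = ln(0.320359) / ln(0.473435)
  = -1.138313 / -0.747741 ≈ 1.522336

1.522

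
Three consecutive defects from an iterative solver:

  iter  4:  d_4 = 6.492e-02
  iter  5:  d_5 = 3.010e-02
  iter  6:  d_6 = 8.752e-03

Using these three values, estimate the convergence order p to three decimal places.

1.607

p ≈ ln(d_6/d_5) / ln(d_5/d_4)
  = ln(8.752e-03/3.010e-02) / ln(3.010e-02/6.492e-02)
  = ln(0.290764) / ln(0.463648)
  = -1.235243 / -0.768630 ≈ 1.607071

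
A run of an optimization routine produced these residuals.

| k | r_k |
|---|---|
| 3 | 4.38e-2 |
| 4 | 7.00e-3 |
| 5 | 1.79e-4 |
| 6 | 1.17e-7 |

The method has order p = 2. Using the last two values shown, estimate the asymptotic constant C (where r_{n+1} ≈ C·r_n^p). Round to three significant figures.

C ≈ r_6 / r_5^2
  = 1.17e-7 / (1.79e-4)^2
  = 1.17e-7 / 3.2041e-08 ≈ 3.6516

3.65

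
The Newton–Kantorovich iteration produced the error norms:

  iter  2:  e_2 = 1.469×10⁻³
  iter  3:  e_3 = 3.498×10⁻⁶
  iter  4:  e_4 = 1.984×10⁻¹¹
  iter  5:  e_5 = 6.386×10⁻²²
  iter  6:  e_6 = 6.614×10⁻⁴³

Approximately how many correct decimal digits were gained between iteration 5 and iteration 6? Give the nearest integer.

Digits gained ≈ log₁₀(e_5/e_6) = log₁₀(6.386×10⁻²²/6.614×10⁻⁴³) = log₁₀(9.65528e+20) ≈ 20.985.

21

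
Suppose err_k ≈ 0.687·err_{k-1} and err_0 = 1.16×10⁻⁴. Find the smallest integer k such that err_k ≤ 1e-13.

56

After k steps, err_k ≈ 1.16×10⁻⁴·0.687^k.
Need 0.687^k ≤ 1e-13/1.16×10⁻⁴ = 8.62069e-10.
k ≥ ln(8.62069e-10)/ln(0.687) = -20.8717/-0.37542 = 55.596.
Smallest integer k = 56.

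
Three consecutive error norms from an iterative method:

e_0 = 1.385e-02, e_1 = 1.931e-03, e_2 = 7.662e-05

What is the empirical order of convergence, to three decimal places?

p ≈ ln(e_2/e_1) / ln(e_1/e_0)
  = ln(7.662e-05/1.931e-03) / ln(1.931e-03/1.385e-02)
  = ln(0.0396789) / ln(0.139422)
  = -3.226936 / -1.970250 ≈ 1.637831

1.638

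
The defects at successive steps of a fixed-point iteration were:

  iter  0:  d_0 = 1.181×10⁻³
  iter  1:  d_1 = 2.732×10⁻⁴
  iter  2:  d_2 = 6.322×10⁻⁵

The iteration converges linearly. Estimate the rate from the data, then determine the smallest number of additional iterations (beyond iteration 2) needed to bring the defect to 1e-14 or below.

Rate ρ ≈ d_2/d_1 = 6.322×10⁻⁵/2.732×10⁻⁴ = 0.2314.
After j more steps, d_{2+j} ≈ 6.322×10⁻⁵·ρ^j; need ρ^j ≤ 1e-14/6.322×10⁻⁵ = 1.58178e-10.
j ≥ ln(1.58178e-10)/ln(0.2314) = -22.5673/-1.46361 = 15.419.
So 16 more iterations are needed.

16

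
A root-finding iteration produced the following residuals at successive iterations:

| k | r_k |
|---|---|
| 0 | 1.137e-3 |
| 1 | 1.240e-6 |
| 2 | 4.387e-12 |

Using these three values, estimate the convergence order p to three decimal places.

p ≈ ln(r_2/r_1) / ln(r_1/r_0)
  = ln(4.387e-12/1.240e-6) / ln(1.240e-6/1.137e-3)
  = ln(3.5379e-06) / ln(0.00109059)
  = -12.551977 / -6.821036 ≈ 1.840186

1.840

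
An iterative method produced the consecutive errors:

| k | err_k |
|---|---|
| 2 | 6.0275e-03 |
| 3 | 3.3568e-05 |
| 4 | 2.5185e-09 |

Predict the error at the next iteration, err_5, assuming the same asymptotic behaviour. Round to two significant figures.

First estimate the order: p ≈ ln(err_4/err_3) / ln(err_3/err_2) = ln(2.5185e-09/3.3568e-05)/ln(3.3568e-05/6.0275e-03) = ln(7.50268e-05)/ln(0.00556914) ≈ 1.8298.
Then err_5 ≈ err_4·(err_4/err_3)^p = 2.5185e-09·(7.50268e-05)^1.8298 = 2.5185e-09·2.83446e-08 ≈ 7.139e-17.

7.1e-17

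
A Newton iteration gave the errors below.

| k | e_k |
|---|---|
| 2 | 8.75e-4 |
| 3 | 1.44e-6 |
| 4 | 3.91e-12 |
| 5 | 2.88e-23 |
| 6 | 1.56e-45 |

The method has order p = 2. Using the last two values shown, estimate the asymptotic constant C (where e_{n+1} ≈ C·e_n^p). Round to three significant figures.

C ≈ e_6 / e_5^2
  = 1.56e-45 / (2.88e-23)^2
  = 1.56e-45 / 8.2944e-46 ≈ 1.8808

1.88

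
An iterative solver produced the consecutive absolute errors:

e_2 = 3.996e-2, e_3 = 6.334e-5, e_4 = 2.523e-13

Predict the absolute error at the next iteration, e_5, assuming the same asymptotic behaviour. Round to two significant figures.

1.6e-38

First estimate the order: p ≈ ln(e_4/e_3) / ln(e_3/e_2) = ln(2.523e-13/6.334e-5)/ln(6.334e-5/3.996e-2) = ln(3.98326e-09)/ln(0.00158509) ≈ 3.0000.
Then e_5 ≈ e_4·(e_4/e_3)^p = 2.523e-13·(3.98326e-09)^3.0000 = 2.523e-13·6.31998e-26 ≈ 1.595e-38.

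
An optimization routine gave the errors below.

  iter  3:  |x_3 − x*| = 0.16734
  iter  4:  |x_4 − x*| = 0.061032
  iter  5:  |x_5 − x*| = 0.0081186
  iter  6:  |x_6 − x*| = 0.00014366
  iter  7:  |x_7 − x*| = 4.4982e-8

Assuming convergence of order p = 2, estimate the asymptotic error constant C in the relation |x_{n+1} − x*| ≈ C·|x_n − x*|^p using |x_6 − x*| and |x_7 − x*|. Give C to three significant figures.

C ≈ |x_7 − x*| / |x_6 − x*|^2
  = 4.4982e-8 / (0.00014366)^2
  = 4.4982e-8 / 2.06382e-08 ≈ 2.1796

2.18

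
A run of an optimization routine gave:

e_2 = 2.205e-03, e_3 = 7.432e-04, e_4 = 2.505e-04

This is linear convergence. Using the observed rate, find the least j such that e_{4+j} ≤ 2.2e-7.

Rate ρ ≈ e_4/e_3 = 2.505e-04/7.432e-04 = 0.3371.
After j more steps, e_{4+j} ≈ 2.505e-04·ρ^j; need ρ^j ≤ 2.2e-7/2.505e-04 = 0.000878244.
j ≥ ln(0.000878244)/ln(0.3371) = -7.0376/-1.08738 = 6.472.
So 7 more iterations are needed.

7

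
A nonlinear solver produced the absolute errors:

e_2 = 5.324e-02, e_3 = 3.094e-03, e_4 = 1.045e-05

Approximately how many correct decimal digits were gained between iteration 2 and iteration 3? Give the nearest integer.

Digits gained ≈ log₁₀(e_2/e_3) = log₁₀(5.324e-02/3.094e-03) = log₁₀(17.2075) ≈ 1.236.

1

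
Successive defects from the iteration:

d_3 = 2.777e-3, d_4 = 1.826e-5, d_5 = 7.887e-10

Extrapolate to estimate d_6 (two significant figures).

1.5e-18

First estimate the order: p ≈ ln(d_5/d_4) / ln(d_4/d_3) = ln(7.887e-10/1.826e-5)/ln(1.826e-5/2.777e-3) = ln(4.31928e-05)/ln(0.00657544) ≈ 2.0002.
Then d_6 ≈ d_5·(d_5/d_4)^p = 7.887e-10·(4.31928e-05)^2.0002 = 7.887e-10·1.86187e-09 ≈ 1.468e-18.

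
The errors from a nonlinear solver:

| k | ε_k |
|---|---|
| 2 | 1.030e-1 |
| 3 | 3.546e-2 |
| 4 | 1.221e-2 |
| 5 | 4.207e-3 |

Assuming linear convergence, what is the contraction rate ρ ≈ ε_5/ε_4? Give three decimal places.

0.345

ρ ≈ ε_5/ε_4 = 4.207e-3/1.221e-2 = 0.34455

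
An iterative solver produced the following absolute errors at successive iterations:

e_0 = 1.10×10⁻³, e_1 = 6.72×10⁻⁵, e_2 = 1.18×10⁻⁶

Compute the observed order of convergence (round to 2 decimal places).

p ≈ ln(e_2/e_1) / ln(e_1/e_0)
  = ln(1.18×10⁻⁶/6.72×10⁻⁵) / ln(6.72×10⁻⁵/1.10×10⁻³)
  = ln(0.0175595) / ln(0.0610909)
  = -4.04216 / -2.79539 ≈ 1.44601

1.45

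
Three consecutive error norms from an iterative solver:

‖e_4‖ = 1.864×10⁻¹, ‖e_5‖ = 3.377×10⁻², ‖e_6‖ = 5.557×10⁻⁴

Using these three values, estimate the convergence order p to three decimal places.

2.404

p ≈ ln(‖e_6‖/‖e_5‖) / ln(‖e_5‖/‖e_4‖)
  = ln(5.557×10⁻⁴/3.377×10⁻²) / ln(3.377×10⁻²/1.864×10⁻¹)
  = ln(0.0164554) / ln(0.18117)
  = -4.107102 / -1.708319 ≈ 2.404177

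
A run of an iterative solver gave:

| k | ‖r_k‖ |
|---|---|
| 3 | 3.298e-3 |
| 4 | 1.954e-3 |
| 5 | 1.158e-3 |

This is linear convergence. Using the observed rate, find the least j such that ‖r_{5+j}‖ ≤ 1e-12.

40

Rate ρ ≈ ‖r_5‖/‖r_4‖ = 1.158e-3/1.954e-3 = 0.5926.
After j more steps, ‖r_{5+j}‖ ≈ 1.158e-3·ρ^j; need ρ^j ≤ 1e-12/1.158e-3 = 8.63558e-10.
j ≥ ln(8.63558e-10)/ln(0.5926) = -20.8700/-0.52324 = 39.886.
So 40 more iterations are needed.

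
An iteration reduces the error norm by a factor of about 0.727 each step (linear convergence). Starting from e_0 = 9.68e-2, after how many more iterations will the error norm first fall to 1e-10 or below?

65

After k steps, e_k ≈ 9.68e-2·0.727^k.
Need 0.727^k ≤ 1e-10/9.68e-2 = 1.03306e-09.
k ≥ ln(1.03306e-09)/ln(0.727) = -20.6907/-0.31883 = 64.896.
Smallest integer k = 65.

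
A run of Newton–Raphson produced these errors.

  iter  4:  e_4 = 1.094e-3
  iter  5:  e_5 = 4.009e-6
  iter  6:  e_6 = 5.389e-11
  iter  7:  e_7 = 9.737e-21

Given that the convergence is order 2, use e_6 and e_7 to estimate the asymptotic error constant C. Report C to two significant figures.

3.4

C ≈ e_7 / e_6^2
  = 9.737e-21 / (5.389e-11)^2
  = 9.737e-21 / 2.90413e-21 ≈ 3.3528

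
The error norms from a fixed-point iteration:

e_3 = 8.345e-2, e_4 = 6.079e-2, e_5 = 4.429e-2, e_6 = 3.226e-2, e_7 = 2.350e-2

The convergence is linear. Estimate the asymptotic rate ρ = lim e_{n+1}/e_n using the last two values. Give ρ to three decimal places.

ρ ≈ e_7/e_6 = 2.350e-2/3.226e-2 = 0.72846

0.728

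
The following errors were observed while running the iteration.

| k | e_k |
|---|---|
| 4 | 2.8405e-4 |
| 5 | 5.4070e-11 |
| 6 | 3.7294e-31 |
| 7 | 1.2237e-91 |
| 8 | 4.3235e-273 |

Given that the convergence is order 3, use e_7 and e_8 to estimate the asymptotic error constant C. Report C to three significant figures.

C ≈ e_8 / e_7^3
  = 4.3235e-273 / (1.2237e-91)^3
  = 4.3235e-273 / 1.83242e-273 ≈ 2.3594

2.36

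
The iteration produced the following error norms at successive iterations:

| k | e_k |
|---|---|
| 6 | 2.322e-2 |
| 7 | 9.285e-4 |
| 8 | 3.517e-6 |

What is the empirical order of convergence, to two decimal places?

1.73

p ≈ ln(e_8/e_7) / ln(e_7/e_6)
  = ln(3.517e-6/9.285e-4) / ln(9.285e-4/2.322e-2)
  = ln(0.00378783) / ln(0.0399871)
  = -5.57596 / -3.21920 ≈ 1.73209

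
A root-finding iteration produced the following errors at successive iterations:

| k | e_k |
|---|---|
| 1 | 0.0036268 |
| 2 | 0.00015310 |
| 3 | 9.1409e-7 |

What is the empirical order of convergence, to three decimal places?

p ≈ ln(e_3/e_2) / ln(e_2/e_1)
  = ln(9.1409e-7/0.00015310) / ln(0.00015310/0.0036268)
  = ln(0.00597054) / ln(0.0422135)
  = -5.120918 / -3.165015 ≈ 1.617976

1.618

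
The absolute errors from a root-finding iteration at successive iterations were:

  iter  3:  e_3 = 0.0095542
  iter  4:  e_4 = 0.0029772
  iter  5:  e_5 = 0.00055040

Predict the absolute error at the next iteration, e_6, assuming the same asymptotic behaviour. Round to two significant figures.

First estimate the order: p ≈ ln(e_5/e_4) / ln(e_4/e_3) = ln(0.00055040/0.0029772)/ln(0.0029772/0.0095542) = ln(0.184872)/ln(0.311612) ≈ 1.4478.
Then e_6 ≈ e_5·(e_5/e_4)^p = 0.00055040·(0.184872)^1.4478 = 0.00055040·0.0868113 ≈ 4.778e-05.

4.8e-5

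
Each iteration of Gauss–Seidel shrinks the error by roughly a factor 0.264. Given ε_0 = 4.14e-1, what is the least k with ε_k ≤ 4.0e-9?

After k steps, ε_k ≈ 4.14e-1·0.264^k.
Need 0.264^k ≤ 4.0e-9/4.14e-1 = 9.66184e-09.
k ≥ ln(9.66184e-09)/ln(0.264) = -18.4551/-1.33181 = 13.857.
Smallest integer k = 14.

14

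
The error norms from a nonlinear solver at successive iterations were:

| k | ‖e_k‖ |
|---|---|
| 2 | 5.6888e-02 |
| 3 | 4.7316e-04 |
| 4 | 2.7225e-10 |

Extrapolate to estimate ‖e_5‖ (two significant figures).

First estimate the order: p ≈ ln(‖e_4‖/‖e_3‖) / ln(‖e_3‖/‖e_2‖) = ln(2.7225e-10/4.7316e-04)/ln(4.7316e-04/5.6888e-02) = ln(5.75387e-07)/ln(0.0083174) ≈ 3.0000.
Then ‖e_5‖ ≈ ‖e_4‖·(‖e_4‖/‖e_3‖)^p = 2.7225e-10·(5.75387e-07)^3.0000 = 2.7225e-10·1.90493e-19 ≈ 5.186e-29.

5.2e-29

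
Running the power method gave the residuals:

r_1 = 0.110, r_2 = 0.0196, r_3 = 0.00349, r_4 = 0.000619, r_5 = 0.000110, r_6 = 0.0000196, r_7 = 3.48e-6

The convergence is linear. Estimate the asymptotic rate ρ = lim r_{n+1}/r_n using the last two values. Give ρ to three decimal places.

ρ ≈ r_7/r_6 = 3.48e-6/0.0000196 = 0.17755

0.178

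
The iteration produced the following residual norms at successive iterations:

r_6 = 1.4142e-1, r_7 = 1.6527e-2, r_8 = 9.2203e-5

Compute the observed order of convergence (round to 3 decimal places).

2.417

p ≈ ln(r_8/r_7) / ln(r_7/r_6)
  = ln(9.2203e-5/1.6527e-2) / ln(1.6527e-2/1.4142e-1)
  = ln(0.00557893) / ln(0.116865)
  = -5.188758 / -2.146736 ≈ 2.417045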